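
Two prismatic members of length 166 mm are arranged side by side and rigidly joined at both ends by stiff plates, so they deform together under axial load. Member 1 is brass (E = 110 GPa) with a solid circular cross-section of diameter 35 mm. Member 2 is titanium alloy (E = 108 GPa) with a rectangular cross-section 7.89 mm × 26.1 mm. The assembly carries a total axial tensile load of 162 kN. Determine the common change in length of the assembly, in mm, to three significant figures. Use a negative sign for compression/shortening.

A_1 = 962.1 mm².
A_2 = 205.9 mm².
Equal strain + equilibrium ⇒ each member carries load in proportion to AE: A₁E₁ = 105800000 N, A₂E₂ = 22240000 N, ΣAE = 128100000 N.
δ = PL/ΣAE = 162000·166/128100000 = 0.21 mm.

0.210 mm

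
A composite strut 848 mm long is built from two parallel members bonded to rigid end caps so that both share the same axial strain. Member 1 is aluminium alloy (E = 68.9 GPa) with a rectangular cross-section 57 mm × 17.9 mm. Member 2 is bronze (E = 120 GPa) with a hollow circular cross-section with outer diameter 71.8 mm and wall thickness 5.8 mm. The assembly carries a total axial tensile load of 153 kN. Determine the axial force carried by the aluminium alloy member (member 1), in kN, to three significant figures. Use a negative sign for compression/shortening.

A_1 = 1020 mm².
A_2 = 1203 mm².
Equal strain + equilibrium ⇒ each member carries load in proportion to AE: A₁E₁ = 70300000 N, A₂E₂ = 144300000 N, ΣAE = 214600000 N.
F₁ = P·A₁E₁/ΣAE = 153000·70300000/214600000 = 50120 N.

50.1 kN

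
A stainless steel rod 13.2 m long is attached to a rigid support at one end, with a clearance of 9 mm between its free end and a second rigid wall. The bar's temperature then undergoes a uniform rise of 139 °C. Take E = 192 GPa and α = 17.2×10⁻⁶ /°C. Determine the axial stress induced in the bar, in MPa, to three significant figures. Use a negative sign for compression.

Free thermal expansion αLΔT = 17.2e-6 · 13200 · 139 = 31.56 mm.
The walls engage after the gap closes; constrained expansion = 31.56 − 9 = 22.56 mm.
The walls impose strain ε = −(22.56)/13200 = -1.7090e-03; σ = Eε = 192000 · -1.7090e-03 = -328.1 MPa.

-328 MPa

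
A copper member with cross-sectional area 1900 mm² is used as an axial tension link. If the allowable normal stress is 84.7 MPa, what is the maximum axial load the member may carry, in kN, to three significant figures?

P_max = σ_allow · A = 84.7 · 1900 = 160900 N = 160.9 kN.

161 kN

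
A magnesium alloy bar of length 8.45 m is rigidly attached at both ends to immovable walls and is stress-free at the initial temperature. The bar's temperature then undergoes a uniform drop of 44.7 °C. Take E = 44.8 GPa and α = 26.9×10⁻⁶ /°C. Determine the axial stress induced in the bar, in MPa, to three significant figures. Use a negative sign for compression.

Free thermal expansion αLΔT = 26.9e-6 · 8450 · -44.7 = -10.16 mm.
The walls impose strain ε = −(-10.16)/8450 = 1.2024e-03; σ = Eε = 44800 · 1.2024e-03 = 53.87 MPa.

53.9 MPa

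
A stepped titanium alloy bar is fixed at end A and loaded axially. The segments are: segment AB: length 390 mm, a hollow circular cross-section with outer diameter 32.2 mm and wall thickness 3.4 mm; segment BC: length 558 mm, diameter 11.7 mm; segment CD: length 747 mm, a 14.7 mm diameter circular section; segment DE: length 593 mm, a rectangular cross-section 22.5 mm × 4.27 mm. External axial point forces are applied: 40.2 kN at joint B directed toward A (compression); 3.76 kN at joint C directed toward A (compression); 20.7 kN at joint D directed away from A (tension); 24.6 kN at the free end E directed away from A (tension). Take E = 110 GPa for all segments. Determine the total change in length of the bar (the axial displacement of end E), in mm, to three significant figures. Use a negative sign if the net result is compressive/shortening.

Internal axial forces (sectioning from the free end, tension +): N_DE = 24.6 kN, N_CD = 45.3 kN, N_BC = 41.54 kN, N_AB = 1.34 kN.
A_AB = 307.6 mm².
A_BC = 107.5 mm².
A_CD = 169.7 mm².
A_DE = 96.07 mm².
δ_AB = 1340·390/(307.6·110000) = 0.01544 mm
δ_BC = 41540·558/(107.5·110000) = 1.96 mm
δ_CD = 45300·747/(169.7·110000) = 1.813 mm
δ_DE = 24600·593/(96.07·110000) = 1.38 mm
δ = Σδ_i = 5.168 mm.

5.17 mm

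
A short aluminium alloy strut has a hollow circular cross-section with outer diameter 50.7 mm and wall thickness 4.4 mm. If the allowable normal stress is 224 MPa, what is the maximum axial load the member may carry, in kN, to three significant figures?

A = 640 mm².
P_max = σ_allow · A = 224 · 640 = 143400 N = 143.4 kN.

143 kN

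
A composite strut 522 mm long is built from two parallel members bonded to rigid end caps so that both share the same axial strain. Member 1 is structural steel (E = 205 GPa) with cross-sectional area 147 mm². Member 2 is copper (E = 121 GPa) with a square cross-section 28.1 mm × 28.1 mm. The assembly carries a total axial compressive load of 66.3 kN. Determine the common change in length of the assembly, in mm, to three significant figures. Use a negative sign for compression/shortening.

A_2 = 789.6 mm².
Equal strain + equilibrium ⇒ each member carries load in proportion to AE: A₁E₁ = 30140000 N, A₂E₂ = 95540000 N, ΣAE = 125700000 N.
δ = PL/ΣAE = -66300·522/125700000 = -0.2754 mm.

-0.275 mm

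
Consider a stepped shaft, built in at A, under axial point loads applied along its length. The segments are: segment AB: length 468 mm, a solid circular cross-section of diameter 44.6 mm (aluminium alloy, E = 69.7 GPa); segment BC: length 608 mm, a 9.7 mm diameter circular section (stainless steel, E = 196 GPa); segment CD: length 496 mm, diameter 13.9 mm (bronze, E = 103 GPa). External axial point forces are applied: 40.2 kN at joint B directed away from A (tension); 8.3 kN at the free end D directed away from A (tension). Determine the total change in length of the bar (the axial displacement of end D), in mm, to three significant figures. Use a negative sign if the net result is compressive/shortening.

Internal axial forces (sectioning from the free end, tension +): N_CD = 8.3 kN, N_BC = 8.3 kN, N_AB = 48.5 kN.
A_AB = 1562 mm².
A_BC = 73.9 mm².
A_CD = 151.7 mm².
δ_AB = 48500·468/(1562·69700) = 0.2084 mm
δ_BC = 8300·608/(73.9·196000) = 0.3484 mm
δ_CD = 8300·496/(151.7·103000) = 0.2634 mm
δ = Σδ_i = 0.8203 mm.

0.820 mm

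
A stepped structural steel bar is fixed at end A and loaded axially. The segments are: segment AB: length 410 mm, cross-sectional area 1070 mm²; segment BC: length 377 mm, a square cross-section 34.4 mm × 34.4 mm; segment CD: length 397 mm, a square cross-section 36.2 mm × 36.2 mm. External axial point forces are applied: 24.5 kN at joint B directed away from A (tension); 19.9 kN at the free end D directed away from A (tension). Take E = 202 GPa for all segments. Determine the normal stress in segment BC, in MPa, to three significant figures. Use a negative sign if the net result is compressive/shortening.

16.8 MPa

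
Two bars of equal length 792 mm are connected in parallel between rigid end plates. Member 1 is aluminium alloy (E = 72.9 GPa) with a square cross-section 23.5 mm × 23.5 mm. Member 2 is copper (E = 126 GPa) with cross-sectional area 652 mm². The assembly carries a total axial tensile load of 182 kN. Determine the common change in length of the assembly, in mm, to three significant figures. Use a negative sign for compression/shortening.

1.18 mm

A_1 = 552.2 mm².
Equal strain + equilibrium ⇒ each member carries load in proportion to AE: A₁E₁ = 40260000 N, A₂E₂ = 82150000 N, ΣAE = 122400000 N.
δ = PL/ΣAE = 182000·792/122400000 = 1.178 mm.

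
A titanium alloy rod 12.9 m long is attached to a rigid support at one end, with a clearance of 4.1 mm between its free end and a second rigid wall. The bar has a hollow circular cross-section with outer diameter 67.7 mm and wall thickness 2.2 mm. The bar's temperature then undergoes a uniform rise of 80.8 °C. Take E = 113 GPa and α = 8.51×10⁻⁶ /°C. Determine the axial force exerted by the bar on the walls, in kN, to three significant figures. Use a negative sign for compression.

-18.9 kN

Free thermal expansion αLΔT = 8.51e-6 · 12900 · 80.8 = 8.87 mm.
The walls engage after the gap closes; constrained expansion = 8.87 − 4.1 = 4.77 mm.
The walls impose strain ε = −(4.77)/12900 = -3.6978e-04; σ = Eε = 113000 · -3.6978e-04 = -41.78 MPa.
Wall reaction R = σ·A = -41.78·452.7 = -18920 N = -18.92 kN.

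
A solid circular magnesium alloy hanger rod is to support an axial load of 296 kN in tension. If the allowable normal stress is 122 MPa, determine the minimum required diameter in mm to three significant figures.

Required area A ≥ P/σ_allow = 296000/122 = 2426 mm².
For a solid circular section, d ≥ √(4A/π) = 55.58 mm.

55.6 mm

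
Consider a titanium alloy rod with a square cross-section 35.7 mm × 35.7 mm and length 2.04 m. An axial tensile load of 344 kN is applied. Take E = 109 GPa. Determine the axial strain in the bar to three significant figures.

A = 1274 mm².
σ = N/A = 269.9 MPa; ε = σ/E = 269.9/109000 = 2.476e-03.

0.00248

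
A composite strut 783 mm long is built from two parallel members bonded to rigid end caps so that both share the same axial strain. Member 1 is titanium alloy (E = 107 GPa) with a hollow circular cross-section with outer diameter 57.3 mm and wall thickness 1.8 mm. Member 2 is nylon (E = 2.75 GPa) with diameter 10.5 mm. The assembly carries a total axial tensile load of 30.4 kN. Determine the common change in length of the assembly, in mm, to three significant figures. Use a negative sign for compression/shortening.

0.704 mm

A_1 = 313.8 mm².
A_2 = 86.59 mm².
Equal strain + equilibrium ⇒ each member carries load in proportion to AE: A₁E₁ = 33580000 N, A₂E₂ = 238100 N, ΣAE = 33820000 N.
δ = PL/ΣAE = 30400·783/33820000 = 0.7038 mm.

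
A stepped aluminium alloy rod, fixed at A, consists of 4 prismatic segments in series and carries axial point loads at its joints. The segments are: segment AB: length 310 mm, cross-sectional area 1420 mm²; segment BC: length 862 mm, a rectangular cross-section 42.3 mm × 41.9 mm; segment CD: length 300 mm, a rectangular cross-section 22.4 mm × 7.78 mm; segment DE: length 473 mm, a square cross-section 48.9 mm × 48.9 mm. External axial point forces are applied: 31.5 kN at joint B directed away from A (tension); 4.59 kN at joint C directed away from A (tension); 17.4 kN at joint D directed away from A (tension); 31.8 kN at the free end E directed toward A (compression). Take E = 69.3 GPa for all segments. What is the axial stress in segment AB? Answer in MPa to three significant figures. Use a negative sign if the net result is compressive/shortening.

Internal axial forces (sectioning from the free end, tension +): N_DE = -31.8 kN, N_CD = -14.4 kN, N_BC = -9.81 kN, N_AB = 21.69 kN.
σ_AB = N_AB/A_AB = 21690/1420 = 15.27 MPa.

15.3 MPa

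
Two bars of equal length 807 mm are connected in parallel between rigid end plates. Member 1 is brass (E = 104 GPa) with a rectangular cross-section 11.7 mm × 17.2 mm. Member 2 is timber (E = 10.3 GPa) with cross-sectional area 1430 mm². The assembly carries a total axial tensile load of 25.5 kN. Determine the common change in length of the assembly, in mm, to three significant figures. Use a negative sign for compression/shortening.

0.577 mm

A_1 = 201.2 mm².
Equal strain + equilibrium ⇒ each member carries load in proportion to AE: A₁E₁ = 20930000 N, A₂E₂ = 14730000 N, ΣAE = 35660000 N.
δ = PL/ΣAE = 25500·807/35660000 = 0.5771 mm.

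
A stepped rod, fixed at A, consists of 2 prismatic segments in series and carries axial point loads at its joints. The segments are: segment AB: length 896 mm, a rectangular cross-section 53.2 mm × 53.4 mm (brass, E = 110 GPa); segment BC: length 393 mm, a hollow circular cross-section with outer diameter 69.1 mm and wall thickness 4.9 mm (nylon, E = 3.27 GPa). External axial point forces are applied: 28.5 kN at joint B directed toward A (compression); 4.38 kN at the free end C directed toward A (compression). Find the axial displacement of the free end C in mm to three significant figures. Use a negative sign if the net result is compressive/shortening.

-0.627 mm

Internal axial forces (sectioning from the free end, tension +): N_BC = -4.38 kN, N_AB = -32.88 kN.
A_AB = 2841 mm².
A_BC = 988.3 mm².
δ_AB = -32880·896/(2841·110000) = -0.09427 mm
δ_BC = -4380·393/(988.3·3270) = -0.5326 mm
δ = Σδ_i = -0.6269 mm.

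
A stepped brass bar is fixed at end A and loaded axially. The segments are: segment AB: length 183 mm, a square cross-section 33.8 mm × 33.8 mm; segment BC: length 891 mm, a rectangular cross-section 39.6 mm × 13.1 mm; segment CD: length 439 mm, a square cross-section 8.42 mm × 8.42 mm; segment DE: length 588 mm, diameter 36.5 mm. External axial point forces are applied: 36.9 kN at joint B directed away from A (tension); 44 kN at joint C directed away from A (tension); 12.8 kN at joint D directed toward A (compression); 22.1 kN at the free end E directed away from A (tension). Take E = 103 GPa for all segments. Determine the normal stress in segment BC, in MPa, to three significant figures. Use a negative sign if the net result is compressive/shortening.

Internal axial forces (sectioning from the free end, tension +): N_DE = 22.1 kN, N_CD = 9.3 kN, N_BC = 53.3 kN, N_AB = 90.2 kN.
A_BC = 518.8 mm².
σ_BC = N_BC/A_BC = 53300/518.8 = 102.7 MPa.

103 MPa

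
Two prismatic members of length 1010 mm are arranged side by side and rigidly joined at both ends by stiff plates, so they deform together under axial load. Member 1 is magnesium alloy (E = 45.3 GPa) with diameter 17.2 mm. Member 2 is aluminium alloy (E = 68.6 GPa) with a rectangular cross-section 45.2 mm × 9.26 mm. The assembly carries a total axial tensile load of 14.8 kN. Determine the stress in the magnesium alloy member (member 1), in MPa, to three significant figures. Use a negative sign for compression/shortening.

17.1 MPa

A_1 = 232.4 mm².
A_2 = 418.6 mm².
Equal strain + equilibrium ⇒ each member carries load in proportion to AE: A₁E₁ = 10530000 N, A₂E₂ = 28710000 N, ΣAE = 39240000 N.
σ₁ = P·E₁/ΣAE = 14800·45300/39240000 = 17.09 MPa.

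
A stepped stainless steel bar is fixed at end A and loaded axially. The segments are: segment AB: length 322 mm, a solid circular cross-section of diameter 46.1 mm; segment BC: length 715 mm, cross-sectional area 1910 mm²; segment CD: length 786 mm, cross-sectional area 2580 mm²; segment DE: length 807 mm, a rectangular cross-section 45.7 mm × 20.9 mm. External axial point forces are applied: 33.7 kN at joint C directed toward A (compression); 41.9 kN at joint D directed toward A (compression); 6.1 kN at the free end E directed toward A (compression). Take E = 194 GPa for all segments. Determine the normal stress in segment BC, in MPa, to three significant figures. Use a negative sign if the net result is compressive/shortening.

Internal axial forces (sectioning from the free end, tension +): N_DE = -6.1 kN, N_CD = -48 kN, N_BC = -81.7 kN, N_AB = -81.7 kN.
σ_BC = N_BC/A_BC = -81700/1910 = -42.77 MPa.

-42.8 MPa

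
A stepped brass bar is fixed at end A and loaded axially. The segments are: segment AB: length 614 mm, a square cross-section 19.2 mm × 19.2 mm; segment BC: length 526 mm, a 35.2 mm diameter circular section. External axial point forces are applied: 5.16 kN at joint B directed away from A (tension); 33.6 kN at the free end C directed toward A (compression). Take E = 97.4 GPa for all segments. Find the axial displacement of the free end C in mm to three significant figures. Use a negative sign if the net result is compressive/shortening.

Internal axial forces (sectioning from the free end, tension +): N_BC = -33.6 kN, N_AB = -28.44 kN.
A_AB = 368.6 mm².
A_BC = 973.1 mm².
δ_AB = -28440·614/(368.6·97400) = -0.4863 mm
δ_BC = -33600·526/(973.1·97400) = -0.1865 mm
δ = Σδ_i = -0.6728 mm.

-0.673 mm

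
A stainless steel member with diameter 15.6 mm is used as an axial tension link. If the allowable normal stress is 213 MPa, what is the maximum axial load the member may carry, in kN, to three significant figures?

40.7 kN

A = 191.1 mm².
P_max = σ_allow · A = 213 · 191.1 = 40710 N = 40.71 kN.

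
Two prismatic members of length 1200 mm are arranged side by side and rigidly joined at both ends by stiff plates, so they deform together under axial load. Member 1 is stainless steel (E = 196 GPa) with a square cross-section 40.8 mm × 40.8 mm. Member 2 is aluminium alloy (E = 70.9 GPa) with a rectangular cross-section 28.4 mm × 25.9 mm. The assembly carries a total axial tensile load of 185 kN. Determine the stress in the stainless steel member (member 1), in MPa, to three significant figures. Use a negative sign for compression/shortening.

A_1 = 1665 mm².
A_2 = 735.6 mm².
Equal strain + equilibrium ⇒ each member carries load in proportion to AE: A₁E₁ = 326300000 N, A₂E₂ = 52150000 N, ΣAE = 378400000 N.
σ₁ = P·E₁/ΣAE = 185000·196000/378400000 = 95.82 MPa.

95.8 MPa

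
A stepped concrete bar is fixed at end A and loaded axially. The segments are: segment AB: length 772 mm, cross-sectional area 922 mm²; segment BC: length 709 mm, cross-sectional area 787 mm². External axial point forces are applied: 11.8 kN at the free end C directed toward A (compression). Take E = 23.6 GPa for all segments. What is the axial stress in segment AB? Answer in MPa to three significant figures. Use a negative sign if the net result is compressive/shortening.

Internal axial forces (sectioning from the free end, tension +): N_BC = -11.8 kN, N_AB = -11.8 kN.
σ_AB = N_AB/A_AB = -11800/922 = -12.8 MPa.

-12.8 MPa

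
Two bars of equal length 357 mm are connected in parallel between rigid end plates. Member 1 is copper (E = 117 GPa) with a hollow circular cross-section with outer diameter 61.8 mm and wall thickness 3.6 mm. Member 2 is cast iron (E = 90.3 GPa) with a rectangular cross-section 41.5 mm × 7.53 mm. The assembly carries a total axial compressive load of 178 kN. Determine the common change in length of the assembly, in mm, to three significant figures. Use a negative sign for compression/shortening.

-0.604 mm

A_1 = 658.2 mm².
A_2 = 312.5 mm².
Equal strain + equilibrium ⇒ each member carries load in proportion to AE: A₁E₁ = 77010000 N, A₂E₂ = 28220000 N, ΣAE = 105200000 N.
δ = PL/ΣAE = -178000·357/105200000 = -0.6039 mm.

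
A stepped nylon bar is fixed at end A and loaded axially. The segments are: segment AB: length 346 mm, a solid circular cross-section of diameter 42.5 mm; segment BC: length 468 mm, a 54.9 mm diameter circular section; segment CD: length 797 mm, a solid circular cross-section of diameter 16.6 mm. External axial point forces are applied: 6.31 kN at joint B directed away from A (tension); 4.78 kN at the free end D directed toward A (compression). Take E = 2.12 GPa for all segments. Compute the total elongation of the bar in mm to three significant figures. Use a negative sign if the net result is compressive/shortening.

-8.57 mm

Internal axial forces (sectioning from the free end, tension +): N_CD = -4.78 kN, N_BC = -4.78 kN, N_AB = 1.53 kN.
A_AB = 1419 mm².
A_BC = 2367 mm².
A_CD = 216.4 mm².
δ_AB = 1530·346/(1419·2120) = 0.176 mm
δ_BC = -4780·468/(2367·2120) = -0.4458 mm
δ_CD = -4780·797/(216.4·2120) = -8.303 mm
δ = Σδ_i = -8.573 mm.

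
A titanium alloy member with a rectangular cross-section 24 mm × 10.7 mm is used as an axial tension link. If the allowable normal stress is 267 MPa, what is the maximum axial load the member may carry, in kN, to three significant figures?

68.6 kN

A = 256.8 mm².
P_max = σ_allow · A = 267 · 256.8 = 68570 N = 68.57 kN.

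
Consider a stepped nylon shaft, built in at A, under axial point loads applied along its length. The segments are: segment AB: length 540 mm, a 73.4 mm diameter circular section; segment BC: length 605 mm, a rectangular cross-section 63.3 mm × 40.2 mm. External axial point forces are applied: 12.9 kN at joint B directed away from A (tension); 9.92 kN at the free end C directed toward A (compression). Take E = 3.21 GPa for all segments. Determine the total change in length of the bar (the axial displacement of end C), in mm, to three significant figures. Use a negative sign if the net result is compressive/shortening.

-0.616 mm

Internal axial forces (sectioning from the free end, tension +): N_BC = -9.92 kN, N_AB = 2.98 kN.
A_AB = 4231 mm².
A_BC = 2545 mm².
δ_AB = 2980·540/(4231·3210) = 0.1185 mm
δ_BC = -9920·605/(2545·3210) = -0.7347 mm
δ = Σδ_i = -0.6163 mm.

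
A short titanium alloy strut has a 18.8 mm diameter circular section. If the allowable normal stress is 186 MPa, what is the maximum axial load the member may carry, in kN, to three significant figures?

A = 277.6 mm².
P_max = σ_allow · A = 186 · 277.6 = 51630 N = 51.63 kN.

51.6 kN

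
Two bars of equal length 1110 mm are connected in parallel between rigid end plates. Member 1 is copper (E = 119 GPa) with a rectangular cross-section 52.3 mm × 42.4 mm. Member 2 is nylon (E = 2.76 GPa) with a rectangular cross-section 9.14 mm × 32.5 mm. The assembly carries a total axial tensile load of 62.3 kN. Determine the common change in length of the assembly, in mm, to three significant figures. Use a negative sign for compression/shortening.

A_1 = 2218 mm².
A_2 = 297.1 mm².
Equal strain + equilibrium ⇒ each member carries load in proportion to AE: A₁E₁ = 263900000 N, A₂E₂ = 819900 N, ΣAE = 264700000 N.
δ = PL/ΣAE = 62300·1110/264700000 = 0.2612 mm.

0.261 mm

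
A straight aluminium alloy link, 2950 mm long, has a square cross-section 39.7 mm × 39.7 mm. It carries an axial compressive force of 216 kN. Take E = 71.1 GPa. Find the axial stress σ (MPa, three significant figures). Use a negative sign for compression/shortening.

A = 1576 mm².
σ = N/A = -216000/1576 = -137 MPa.

-137 MPa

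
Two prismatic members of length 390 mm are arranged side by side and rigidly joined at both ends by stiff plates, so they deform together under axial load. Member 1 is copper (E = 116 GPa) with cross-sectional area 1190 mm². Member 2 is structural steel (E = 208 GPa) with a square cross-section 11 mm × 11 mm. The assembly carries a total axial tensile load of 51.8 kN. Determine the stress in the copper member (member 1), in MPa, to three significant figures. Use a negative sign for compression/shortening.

A_2 = 121 mm².
Equal strain + equilibrium ⇒ each member carries load in proportion to AE: A₁E₁ = 138000000 N, A₂E₂ = 25170000 N, ΣAE = 163200000 N.
σ₁ = P·E₁/ΣAE = 51800·116000/163200000 = 36.82 MPa.

36.8 MPa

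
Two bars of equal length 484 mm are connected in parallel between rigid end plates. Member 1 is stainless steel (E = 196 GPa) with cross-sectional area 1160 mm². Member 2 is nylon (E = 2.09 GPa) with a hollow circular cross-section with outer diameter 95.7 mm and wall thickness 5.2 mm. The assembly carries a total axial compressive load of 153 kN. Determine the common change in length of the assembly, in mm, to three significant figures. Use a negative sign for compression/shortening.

A_2 = 1478 mm².
Equal strain + equilibrium ⇒ each member carries load in proportion to AE: A₁E₁ = 227400000 N, A₂E₂ = 3090000 N, ΣAE = 230400000 N.
δ = PL/ΣAE = -153000·484/230400000 = -0.3213 mm.

-0.321 mm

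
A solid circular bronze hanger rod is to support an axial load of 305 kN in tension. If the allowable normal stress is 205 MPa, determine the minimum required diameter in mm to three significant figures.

43.5 mm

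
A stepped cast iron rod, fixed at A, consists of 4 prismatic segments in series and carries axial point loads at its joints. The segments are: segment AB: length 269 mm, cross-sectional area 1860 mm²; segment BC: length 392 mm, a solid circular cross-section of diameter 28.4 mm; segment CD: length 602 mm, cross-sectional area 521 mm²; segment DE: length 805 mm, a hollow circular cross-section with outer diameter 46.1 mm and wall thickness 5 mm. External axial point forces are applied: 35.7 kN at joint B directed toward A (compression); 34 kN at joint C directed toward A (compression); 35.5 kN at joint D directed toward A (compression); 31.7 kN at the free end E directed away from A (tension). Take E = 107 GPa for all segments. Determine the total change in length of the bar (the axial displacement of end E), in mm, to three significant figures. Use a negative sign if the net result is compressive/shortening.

Internal axial forces (sectioning from the free end, tension +): N_DE = 31.7 kN, N_CD = -3.8 kN, N_BC = -37.8 kN, N_AB = -73.5 kN.
A_BC = 633.5 mm².
A_DE = 645.6 mm².
δ_AB = -73500·269/(1860·107000) = -0.09934 mm
δ_BC = -37800·392/(633.5·107000) = -0.2186 mm
δ_CD = -3800·602/(521·107000) = -0.04104 mm
δ_DE = 31700·805/(645.6·107000) = 0.3694 mm
δ = Σδ_i = 0.01042 mm.

0.0104 mm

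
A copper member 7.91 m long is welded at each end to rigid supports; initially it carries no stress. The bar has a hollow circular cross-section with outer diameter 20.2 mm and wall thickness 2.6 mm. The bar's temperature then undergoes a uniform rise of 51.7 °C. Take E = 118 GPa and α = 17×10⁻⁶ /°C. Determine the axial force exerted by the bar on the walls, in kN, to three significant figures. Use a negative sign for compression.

-14.9 kN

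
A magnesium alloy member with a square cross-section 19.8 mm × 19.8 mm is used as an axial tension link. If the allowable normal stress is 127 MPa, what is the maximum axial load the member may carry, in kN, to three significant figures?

49.8 kN

A = 392 mm².
P_max = σ_allow · A = 127 · 392 = 49790 N = 49.79 kN.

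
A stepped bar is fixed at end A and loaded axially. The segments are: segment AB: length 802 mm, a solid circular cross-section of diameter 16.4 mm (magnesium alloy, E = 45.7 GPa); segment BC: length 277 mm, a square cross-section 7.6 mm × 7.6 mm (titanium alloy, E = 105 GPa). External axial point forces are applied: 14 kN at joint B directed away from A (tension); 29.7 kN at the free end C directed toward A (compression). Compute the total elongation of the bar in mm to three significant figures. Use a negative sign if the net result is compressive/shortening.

Internal axial forces (sectioning from the free end, tension +): N_BC = -29.7 kN, N_AB = -15.7 kN.
A_AB = 211.2 mm².
A_BC = 57.76 mm².
δ_AB = -15700·802/(211.2·45700) = -1.304 mm
δ_BC = -29700·277/(57.76·105000) = -1.356 mm
δ = Σδ_i = -2.661 mm.

-2.66 mm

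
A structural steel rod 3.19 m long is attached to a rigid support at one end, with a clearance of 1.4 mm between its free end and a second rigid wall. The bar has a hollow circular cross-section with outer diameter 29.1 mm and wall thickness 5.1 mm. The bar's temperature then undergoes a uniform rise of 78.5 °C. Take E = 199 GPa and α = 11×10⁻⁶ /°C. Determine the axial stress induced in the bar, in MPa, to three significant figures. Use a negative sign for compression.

-84.5 MPa

Free thermal expansion αLΔT = 11e-6 · 3190 · 78.5 = 2.755 mm.
The walls engage after the gap closes; constrained expansion = 2.755 − 1.4 = 1.355 mm.
The walls impose strain ε = −(1.355)/3190 = -4.2463e-04; σ = Eε = 199000 · -4.2463e-04 = -84.5 MPa.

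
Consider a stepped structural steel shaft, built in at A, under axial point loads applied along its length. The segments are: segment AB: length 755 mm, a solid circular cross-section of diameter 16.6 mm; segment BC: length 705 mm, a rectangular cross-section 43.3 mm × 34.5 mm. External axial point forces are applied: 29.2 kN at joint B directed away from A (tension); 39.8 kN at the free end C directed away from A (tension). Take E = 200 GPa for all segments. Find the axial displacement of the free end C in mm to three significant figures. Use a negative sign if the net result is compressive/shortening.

1.30 mm

Internal axial forces (sectioning from the free end, tension +): N_BC = 39.8 kN, N_AB = 69 kN.
A_AB = 216.4 mm².
A_BC = 1494 mm².
δ_AB = 69000·755/(216.4·200000) = 1.204 mm
δ_BC = 39800·705/(1494·200000) = 0.09392 mm
δ = Σδ_i = 1.297 mm.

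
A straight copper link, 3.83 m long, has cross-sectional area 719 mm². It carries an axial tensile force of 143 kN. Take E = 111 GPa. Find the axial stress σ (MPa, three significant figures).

199 MPa

σ = N/A = 143000/719 = 198.9 MPa.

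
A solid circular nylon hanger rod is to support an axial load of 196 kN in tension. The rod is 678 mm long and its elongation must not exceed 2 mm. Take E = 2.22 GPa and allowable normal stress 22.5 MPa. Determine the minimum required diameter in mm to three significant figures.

195 mm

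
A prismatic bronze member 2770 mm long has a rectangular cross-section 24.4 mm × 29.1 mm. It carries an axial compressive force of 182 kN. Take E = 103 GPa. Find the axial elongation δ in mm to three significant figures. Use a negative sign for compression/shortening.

-6.89 mm

A = 710 mm².
δ_mech = NL/(AE) = -182000·2770/(710·103000) = -6.893 mm.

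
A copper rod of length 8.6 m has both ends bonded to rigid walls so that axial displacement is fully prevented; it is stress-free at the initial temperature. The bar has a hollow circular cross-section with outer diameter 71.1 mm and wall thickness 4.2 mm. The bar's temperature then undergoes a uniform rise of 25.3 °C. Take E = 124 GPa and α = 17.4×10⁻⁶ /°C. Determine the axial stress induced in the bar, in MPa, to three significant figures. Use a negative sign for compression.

-54.6 MPa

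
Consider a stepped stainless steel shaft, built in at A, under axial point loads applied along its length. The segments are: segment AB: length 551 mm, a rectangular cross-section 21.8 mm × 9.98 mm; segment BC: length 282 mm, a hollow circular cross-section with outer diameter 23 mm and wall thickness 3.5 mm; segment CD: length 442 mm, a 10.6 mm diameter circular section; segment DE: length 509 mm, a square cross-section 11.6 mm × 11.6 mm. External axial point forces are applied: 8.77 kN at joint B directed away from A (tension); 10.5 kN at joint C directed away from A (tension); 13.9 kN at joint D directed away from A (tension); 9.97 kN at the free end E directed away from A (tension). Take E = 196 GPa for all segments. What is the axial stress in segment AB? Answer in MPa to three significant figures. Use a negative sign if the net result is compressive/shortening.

198 MPa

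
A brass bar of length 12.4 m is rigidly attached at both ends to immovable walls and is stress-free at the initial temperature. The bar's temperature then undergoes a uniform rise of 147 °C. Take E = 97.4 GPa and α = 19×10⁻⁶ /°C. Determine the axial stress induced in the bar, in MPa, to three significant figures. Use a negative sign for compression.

-272 MPa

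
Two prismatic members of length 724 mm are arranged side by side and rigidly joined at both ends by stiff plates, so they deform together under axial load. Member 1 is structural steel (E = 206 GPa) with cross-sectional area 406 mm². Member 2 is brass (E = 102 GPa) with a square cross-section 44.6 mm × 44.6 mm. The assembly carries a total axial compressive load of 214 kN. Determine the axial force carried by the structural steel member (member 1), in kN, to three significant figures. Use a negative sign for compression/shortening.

-62.5 kN

A_2 = 1989 mm².
Equal strain + equilibrium ⇒ each member carries load in proportion to AE: A₁E₁ = 83640000 N, A₂E₂ = 202900000 N, ΣAE = 286500000 N.
F₁ = P·A₁E₁/ΣAE = -214000·83640000/286500000 = -62460 N.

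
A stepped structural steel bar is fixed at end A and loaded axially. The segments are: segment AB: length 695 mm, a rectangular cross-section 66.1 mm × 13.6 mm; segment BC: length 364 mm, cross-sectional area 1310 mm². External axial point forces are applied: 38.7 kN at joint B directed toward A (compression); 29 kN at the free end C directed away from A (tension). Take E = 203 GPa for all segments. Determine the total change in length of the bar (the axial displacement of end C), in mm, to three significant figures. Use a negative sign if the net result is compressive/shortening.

0.00275 mm

Internal axial forces (sectioning from the free end, tension +): N_BC = 29 kN, N_AB = -9.7 kN.
A_AB = 899 mm².
δ_AB = -9700·695/(899·203000) = -0.03694 mm
δ_BC = 29000·364/(1310·203000) = 0.03969 mm
δ = Σδ_i = 0.002753 mm.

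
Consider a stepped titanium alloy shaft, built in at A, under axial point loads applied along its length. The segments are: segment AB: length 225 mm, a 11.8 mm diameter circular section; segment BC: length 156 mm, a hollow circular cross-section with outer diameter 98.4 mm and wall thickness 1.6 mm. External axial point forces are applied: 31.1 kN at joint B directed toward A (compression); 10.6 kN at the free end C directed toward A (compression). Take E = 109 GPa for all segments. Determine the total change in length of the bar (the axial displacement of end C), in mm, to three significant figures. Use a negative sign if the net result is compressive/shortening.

Internal axial forces (sectioning from the free end, tension +): N_BC = -10.6 kN, N_AB = -41.7 kN.
A_AB = 109.4 mm².
A_BC = 486.6 mm².
δ_AB = -41700·225/(109.4·109000) = -0.7871 mm
δ_BC = -10600·156/(486.6·109000) = -0.03118 mm
δ = Σδ_i = -0.8183 mm.

-0.818 mm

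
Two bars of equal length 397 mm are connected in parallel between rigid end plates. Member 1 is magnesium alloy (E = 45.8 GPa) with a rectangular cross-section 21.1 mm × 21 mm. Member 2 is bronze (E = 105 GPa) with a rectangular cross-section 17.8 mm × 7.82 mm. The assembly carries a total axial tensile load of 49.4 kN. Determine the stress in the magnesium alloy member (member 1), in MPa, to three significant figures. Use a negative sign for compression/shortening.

64.8 MPa

A_1 = 443.1 mm².
A_2 = 139.2 mm².
Equal strain + equilibrium ⇒ each member carries load in proportion to AE: A₁E₁ = 20290000 N, A₂E₂ = 14620000 N, ΣAE = 34910000 N.
σ₁ = P·E₁/ΣAE = 49400·45800/34910000 = 64.81 MPa.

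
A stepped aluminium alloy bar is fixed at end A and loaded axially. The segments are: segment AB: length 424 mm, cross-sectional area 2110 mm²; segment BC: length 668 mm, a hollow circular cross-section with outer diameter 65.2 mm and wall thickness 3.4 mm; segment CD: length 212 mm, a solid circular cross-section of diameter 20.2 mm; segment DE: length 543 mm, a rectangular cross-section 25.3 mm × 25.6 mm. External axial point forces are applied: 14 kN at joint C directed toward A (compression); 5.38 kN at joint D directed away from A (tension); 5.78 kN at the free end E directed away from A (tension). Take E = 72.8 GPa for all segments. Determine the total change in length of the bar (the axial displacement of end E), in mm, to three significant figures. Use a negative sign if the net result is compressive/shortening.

0.121 mm

Internal axial forces (sectioning from the free end, tension +): N_DE = 5.78 kN, N_CD = 11.16 kN, N_BC = -2.84 kN, N_AB = -2.84 kN.
A_BC = 660.1 mm².
A_CD = 320.5 mm².
A_DE = 647.7 mm².
δ_AB = -2840·424/(2110·72800) = -0.007839 mm
δ_BC = -2840·668/(660.1·72800) = -0.03948 mm
δ_CD = 11160·212/(320.5·72800) = 0.1014 mm
δ_DE = 5780·543/(647.7·72800) = 0.06656 mm
δ = Σδ_i = 0.1207 mm.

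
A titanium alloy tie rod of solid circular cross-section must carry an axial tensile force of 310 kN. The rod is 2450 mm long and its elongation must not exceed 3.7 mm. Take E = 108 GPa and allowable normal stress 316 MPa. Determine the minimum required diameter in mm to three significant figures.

Required area A ≥ P/σ_allow = 310000/316 = 981 mm².
For a solid circular section, d ≥ √(4A/π) = 35.34 mm.
Elongation limit: A ≥ PL/(Eδ_allow) = 310000·2450/(108000·3.7) = 1901 mm² ⇒ d ≥ 49.19 mm.
The elongation limit governs.

49.2 mm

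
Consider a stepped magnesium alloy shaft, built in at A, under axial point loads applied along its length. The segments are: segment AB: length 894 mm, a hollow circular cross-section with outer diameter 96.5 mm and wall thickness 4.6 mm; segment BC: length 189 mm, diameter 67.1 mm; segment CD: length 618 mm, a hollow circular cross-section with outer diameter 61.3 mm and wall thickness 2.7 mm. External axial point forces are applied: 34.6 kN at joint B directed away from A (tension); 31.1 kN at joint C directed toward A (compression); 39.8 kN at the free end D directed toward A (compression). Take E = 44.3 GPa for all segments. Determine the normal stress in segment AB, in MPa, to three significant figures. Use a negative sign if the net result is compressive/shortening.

-27.3 MPa

Internal axial forces (sectioning from the free end, tension +): N_CD = -39.8 kN, N_BC = -70.9 kN, N_AB = -36.3 kN.
A_AB = 1328 mm².
σ_AB = N_AB/A_AB = -36300/1328 = -27.33 MPa.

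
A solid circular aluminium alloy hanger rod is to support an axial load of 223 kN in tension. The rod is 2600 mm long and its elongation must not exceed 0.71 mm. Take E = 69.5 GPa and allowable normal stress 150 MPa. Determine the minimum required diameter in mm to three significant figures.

Required area A ≥ P/σ_allow = 223000/150 = 1487 mm².
For a solid circular section, d ≥ √(4A/π) = 43.51 mm.
Elongation limit: A ≥ PL/(Eδ_allow) = 223000·2600/(69500·0.71) = 11750 mm² ⇒ d ≥ 122.3 mm.
The elongation limit governs.

122 mm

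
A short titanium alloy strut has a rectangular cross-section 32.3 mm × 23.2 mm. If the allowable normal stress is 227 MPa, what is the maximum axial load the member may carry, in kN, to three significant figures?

A = 749.4 mm².
P_max = σ_allow · A = 227 · 749.4 = 170100 N = 170.1 kN.

170 kN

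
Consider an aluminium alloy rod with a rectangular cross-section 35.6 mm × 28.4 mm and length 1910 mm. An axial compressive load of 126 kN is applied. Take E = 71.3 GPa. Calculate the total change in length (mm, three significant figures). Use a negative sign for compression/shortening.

-3.34 mm

A = 1011 mm².
δ_mech = NL/(AE) = -126000·1910/(1011·71300) = -3.338 mm.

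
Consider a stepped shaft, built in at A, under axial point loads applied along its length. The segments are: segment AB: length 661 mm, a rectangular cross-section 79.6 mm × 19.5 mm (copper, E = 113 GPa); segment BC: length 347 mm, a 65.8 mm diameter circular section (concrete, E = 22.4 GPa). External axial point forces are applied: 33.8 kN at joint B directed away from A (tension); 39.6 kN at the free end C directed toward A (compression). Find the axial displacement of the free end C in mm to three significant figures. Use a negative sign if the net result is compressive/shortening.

-0.202 mm

Internal axial forces (sectioning from the free end, tension +): N_BC = -39.6 kN, N_AB = -5.8 kN.
A_AB = 1552 mm².
A_BC = 3400 mm².
δ_AB = -5800·661/(1552·113000) = -0.02186 mm
δ_BC = -39600·347/(3400·22400) = -0.1804 mm
δ = Σδ_i = -0.2023 mm.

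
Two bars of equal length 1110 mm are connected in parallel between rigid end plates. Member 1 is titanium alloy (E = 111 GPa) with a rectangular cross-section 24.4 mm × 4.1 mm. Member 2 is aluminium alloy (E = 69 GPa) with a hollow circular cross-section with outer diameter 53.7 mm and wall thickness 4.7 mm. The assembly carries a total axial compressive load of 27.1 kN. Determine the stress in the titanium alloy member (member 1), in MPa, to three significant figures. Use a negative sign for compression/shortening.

A_1 = 100 mm².
A_2 = 723.5 mm².
Equal strain + equilibrium ⇒ each member carries load in proportion to AE: A₁E₁ = 11100000 N, A₂E₂ = 49920000 N, ΣAE = 61030000 N.
σ₁ = P·E₁/ΣAE = -27100·111000/61030000 = -49.29 MPa.

-49.3 MPa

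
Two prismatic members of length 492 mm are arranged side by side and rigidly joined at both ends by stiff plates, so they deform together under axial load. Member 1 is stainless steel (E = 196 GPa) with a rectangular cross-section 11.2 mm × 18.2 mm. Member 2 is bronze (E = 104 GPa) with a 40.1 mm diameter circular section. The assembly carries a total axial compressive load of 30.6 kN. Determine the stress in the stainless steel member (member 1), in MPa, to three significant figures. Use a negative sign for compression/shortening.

A_1 = 203.8 mm².
A_2 = 1263 mm².
Equal strain + equilibrium ⇒ each member carries load in proportion to AE: A₁E₁ = 39950000 N, A₂E₂ = 131300000 N, ΣAE = 171300000 N.
σ₁ = P·E₁/ΣAE = -30600·196000/171300000 = -35.01 MPa.

-35.0 MPa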